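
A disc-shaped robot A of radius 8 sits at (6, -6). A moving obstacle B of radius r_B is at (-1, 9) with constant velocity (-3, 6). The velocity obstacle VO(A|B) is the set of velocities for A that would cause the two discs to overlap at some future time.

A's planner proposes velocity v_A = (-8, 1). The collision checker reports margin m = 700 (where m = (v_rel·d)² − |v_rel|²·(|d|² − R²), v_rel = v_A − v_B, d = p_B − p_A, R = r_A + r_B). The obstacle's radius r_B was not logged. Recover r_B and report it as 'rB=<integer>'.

m = 700
d = (-7, 15);  v_rel = (-5, -5),  |v_rel|² = 50
v_rel×d = (-5)·(15) − (-5)·(-7) = -110
since m = R²·50 − (-110)²:  R² = (12100 + 700) / 50 = 256
R = √256 = 16  ⇒  r_B = 16 − 8 = 8

rB=8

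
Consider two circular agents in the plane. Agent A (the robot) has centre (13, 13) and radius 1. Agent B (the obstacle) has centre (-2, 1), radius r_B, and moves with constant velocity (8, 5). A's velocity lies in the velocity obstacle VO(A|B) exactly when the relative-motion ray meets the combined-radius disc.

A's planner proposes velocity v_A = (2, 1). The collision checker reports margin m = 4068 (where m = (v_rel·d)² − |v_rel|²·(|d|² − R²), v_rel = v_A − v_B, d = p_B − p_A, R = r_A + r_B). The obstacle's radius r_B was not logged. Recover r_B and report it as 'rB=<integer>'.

m = 4068
d = (-15, -12);  v_rel = (-6, -4),  |v_rel|² = 52
v_rel×d = (-6)·(-12) − (-4)·(-15) = 12
since m = R²·52 − 12²:  R² = (144 + 4068) / 52 = 81
R = √81 = 9  ⇒  r_B = 9 − 1 = 8

rB=8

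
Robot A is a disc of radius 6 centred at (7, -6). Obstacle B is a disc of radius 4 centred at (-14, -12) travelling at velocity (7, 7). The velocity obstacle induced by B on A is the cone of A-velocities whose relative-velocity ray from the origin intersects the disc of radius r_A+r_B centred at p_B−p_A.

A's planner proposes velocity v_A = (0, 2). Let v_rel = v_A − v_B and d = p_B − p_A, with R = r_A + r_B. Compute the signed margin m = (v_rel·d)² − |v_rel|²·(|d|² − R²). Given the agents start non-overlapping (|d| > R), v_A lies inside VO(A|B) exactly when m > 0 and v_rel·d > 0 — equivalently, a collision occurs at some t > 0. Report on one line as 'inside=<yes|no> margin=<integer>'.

d = (-21, -6),  |d|² = 477;  R = 6+4 = 10,  c = 477−10² = 377
v_rel = (-7, -5),  |v_rel|² = 74;  v_rel·d = (-7)·(-21) + (-5)·(-6) = 177
74·t² − 354·t + 377 = 0  ⇒  m = 177² − 74·377 = 3431
m = 3431 > 0,  v_rel·d = 177 > 0  ⇒  inside

inside=yes margin=3431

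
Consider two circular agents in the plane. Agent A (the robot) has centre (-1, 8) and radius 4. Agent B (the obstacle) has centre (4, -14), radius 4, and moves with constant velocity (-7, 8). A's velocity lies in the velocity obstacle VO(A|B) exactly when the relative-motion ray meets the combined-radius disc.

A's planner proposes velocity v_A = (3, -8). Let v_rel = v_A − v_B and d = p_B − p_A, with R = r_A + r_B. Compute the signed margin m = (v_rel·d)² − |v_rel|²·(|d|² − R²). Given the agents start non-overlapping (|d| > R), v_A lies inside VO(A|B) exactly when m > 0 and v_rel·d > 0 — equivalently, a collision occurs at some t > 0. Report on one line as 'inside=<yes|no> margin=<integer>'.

d = (5, -22),  |d|² = 509;  R = 4+4 = 8,  c = 509−8² = 445
v_rel = (10, -16),  |v_rel|² = 356;  v_rel·d = (10)·(5) + (-16)·(-22) = 402
356·t² − 804·t + 445 = 0  ⇒  m = 402² − 356·445 = 3184
m = 3184 > 0,  v_rel·d = 402 > 0  ⇒  inside

inside=yes margin=3184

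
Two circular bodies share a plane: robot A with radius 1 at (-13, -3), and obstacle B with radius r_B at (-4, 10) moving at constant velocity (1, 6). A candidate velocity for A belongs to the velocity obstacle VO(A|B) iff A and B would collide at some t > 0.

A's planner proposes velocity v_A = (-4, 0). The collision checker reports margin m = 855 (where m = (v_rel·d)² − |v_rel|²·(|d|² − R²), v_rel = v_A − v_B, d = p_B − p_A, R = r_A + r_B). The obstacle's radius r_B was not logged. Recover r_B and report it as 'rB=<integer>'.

m = 855
d = (9, 13);  v_rel = (-5, -6),  |v_rel|² = 61
v_rel×d = (-5)·(13) − (-6)·(9) = -11
since m = R²·61 − (-11)²:  R² = (121 + 855) / 61 = 16
R = √16 = 4  ⇒  r_B = 4 − 1 = 3

rB=3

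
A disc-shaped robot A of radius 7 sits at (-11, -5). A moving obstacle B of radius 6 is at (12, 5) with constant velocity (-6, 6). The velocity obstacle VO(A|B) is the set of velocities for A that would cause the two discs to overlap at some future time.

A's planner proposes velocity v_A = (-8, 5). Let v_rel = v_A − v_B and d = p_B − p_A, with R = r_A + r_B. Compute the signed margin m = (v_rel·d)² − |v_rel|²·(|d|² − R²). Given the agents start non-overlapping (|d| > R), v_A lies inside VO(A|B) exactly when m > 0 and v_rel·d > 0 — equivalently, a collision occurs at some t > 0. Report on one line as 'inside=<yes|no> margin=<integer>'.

d = (23, 10),  |d|² = 629;  R = 7+6 = 13,  c = 629−13² = 460
v_rel = (-2, -1),  |v_rel|² = 5;  v_rel·d = (-2)·(23) + (-1)·(10) = -56
5·t² + 112·t + 460 = 0  ⇒  m = (-56)² − 5·460 = 836
m = 836 > 0,  v_rel·d = -56 < 0  ⇒  outside

inside=no margin=836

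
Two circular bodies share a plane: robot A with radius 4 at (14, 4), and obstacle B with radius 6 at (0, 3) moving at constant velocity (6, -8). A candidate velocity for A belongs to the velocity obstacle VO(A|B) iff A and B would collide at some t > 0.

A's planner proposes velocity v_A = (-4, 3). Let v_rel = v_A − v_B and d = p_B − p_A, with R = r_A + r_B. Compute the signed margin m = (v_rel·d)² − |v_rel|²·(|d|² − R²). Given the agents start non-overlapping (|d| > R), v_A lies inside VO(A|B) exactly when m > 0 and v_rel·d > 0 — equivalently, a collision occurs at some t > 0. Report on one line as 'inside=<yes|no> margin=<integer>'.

d = (-14, -1),  |d|² = 197;  R = 4+6 = 10,  c = 197−10² = 97
v_rel = (-10, 11),  |v_rel|² = 221;  v_rel·d = (-10)·(-14) + (11)·(-1) = 129
221·t² − 258·t + 97 = 0  ⇒  m = 129² − 221·97 = -4796
m = -4796 < 0,  v_rel·d = 129 > 0  ⇒  outside

inside=no margin=-4796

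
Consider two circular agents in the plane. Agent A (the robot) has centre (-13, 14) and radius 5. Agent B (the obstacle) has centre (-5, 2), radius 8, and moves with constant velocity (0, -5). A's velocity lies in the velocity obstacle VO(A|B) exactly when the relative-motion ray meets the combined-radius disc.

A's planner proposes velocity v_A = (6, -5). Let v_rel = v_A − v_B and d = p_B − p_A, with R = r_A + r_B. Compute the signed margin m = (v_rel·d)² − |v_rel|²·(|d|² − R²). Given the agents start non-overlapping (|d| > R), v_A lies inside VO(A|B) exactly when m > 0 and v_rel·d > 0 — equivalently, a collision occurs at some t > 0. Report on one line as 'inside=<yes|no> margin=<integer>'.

d = (8, -12),  |d|² = 208;  R = 5+8 = 13,  c = 208−13² = 39
v_rel = (6, 0),  |v_rel|² = 36;  v_rel·d = (6)·(8) + (0)·(-12) = 48
36·t² − 96·t + 39 = 0  ⇒  m = 48² − 36·39 = 900
m = 900 > 0,  v_rel·d = 48 > 0  ⇒  inside

inside=yes margin=900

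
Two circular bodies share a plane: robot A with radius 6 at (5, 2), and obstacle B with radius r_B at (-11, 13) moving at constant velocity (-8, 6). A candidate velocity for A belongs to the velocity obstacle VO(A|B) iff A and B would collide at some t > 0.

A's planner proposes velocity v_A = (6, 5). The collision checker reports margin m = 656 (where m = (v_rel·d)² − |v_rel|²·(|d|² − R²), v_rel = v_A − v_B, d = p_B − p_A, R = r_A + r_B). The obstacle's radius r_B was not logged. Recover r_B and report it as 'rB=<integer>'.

m = 656
d = (-16, 11);  v_rel = (14, -1),  |v_rel|² = 197
v_rel×d = (14)·(11) − (-1)·(-16) = 138
since m = R²·197 − 138²:  R² = (19044 + 656) / 197 = 100
R = √100 = 10  ⇒  r_B = 10 − 6 = 4

rB=4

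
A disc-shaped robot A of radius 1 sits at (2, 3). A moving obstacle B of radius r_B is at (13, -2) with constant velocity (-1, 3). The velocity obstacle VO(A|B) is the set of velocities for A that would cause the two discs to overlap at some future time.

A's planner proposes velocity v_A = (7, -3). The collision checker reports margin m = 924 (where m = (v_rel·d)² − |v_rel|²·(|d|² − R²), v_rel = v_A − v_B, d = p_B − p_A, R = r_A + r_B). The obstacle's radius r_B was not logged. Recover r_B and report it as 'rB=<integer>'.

m = 924
d = (11, -5);  v_rel = (8, -6),  |v_rel|² = 100
v_rel×d = (8)·(-5) − (-6)·(11) = 26
since m = R²·100 − 26²:  R² = (676 + 924) / 100 = 16
R = √16 = 4  ⇒  r_B = 4 − 1 = 3

rB=3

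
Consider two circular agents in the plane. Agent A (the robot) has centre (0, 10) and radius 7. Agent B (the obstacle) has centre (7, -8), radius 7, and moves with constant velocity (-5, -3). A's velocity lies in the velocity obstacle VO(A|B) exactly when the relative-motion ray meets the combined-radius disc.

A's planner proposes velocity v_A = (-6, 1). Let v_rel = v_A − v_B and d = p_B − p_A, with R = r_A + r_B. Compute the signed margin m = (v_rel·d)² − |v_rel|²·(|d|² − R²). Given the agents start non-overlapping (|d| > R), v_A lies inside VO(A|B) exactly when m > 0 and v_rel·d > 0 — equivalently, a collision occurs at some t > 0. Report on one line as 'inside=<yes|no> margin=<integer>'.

d = (7, -18),  |d|² = 373;  R = 7+7 = 14,  c = 373−14² = 177
v_rel = (-1, 4),  |v_rel|² = 17;  v_rel·d = (-1)·(7) + (4)·(-18) = -79
17·t² + 158·t + 177 = 0  ⇒  m = (-79)² − 17·177 = 3232
m = 3232 > 0,  v_rel·d = -79 < 0  ⇒  outside

inside=no margin=3232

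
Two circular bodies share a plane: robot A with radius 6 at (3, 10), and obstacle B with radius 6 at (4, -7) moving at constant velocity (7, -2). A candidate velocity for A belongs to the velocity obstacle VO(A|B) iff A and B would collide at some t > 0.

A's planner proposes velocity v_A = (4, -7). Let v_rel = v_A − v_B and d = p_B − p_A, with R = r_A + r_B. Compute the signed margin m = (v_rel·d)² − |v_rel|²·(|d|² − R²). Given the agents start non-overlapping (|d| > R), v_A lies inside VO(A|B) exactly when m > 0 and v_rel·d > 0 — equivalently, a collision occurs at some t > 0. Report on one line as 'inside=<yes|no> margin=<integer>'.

d = (1, -17),  |d|² = 290;  R = 6+6 = 12,  c = 290−12² = 146
v_rel = (-3, -5),  |v_rel|² = 34;  v_rel·d = (-3)·(1) + (-5)·(-17) = 82
34·t² − 164·t + 146 = 0  ⇒  m = 82² − 34·146 = 1760
m = 1760 > 0,  v_rel·d = 82 > 0  ⇒  inside

inside=yes margin=1760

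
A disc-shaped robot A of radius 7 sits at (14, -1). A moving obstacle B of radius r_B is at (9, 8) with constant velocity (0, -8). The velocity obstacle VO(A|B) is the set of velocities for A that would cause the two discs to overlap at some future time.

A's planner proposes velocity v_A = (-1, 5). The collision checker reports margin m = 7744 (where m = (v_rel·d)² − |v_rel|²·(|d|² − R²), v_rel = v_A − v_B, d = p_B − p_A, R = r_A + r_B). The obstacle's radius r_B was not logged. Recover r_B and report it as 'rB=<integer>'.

m = 7744
d = (-5, 9);  v_rel = (-1, 13),  |v_rel|² = 170
v_rel×d = (-1)·(9) − (13)·(-5) = 56
since m = R²·170 − 56²:  R² = (3136 + 7744) / 170 = 64
R = √64 = 8  ⇒  r_B = 8 − 7 = 1

rB=1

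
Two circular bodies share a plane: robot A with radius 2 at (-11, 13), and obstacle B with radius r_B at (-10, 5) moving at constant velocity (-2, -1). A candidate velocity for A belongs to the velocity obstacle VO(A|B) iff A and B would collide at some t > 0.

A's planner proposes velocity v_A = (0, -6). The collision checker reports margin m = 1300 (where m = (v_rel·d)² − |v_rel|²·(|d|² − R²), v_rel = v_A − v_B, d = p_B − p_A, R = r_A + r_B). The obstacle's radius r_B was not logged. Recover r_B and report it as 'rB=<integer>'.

m = 1300
d = (1, -8);  v_rel = (2, -5),  |v_rel|² = 29
v_rel×d = (2)·(-8) − (-5)·(1) = -11
since m = R²·29 − (-11)²:  R² = (121 + 1300) / 29 = 49
R = √49 = 7  ⇒  r_B = 7 − 2 = 5

rB=5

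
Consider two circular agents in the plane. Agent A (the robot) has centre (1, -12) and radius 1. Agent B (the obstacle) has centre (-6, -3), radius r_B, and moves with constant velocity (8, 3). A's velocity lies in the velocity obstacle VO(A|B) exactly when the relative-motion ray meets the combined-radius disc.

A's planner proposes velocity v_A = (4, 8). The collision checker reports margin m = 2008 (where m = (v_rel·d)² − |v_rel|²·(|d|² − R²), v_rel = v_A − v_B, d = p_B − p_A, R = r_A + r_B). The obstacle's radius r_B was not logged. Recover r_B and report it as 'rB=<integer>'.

m = 2008
d = (-7, 9);  v_rel = (-4, 5),  |v_rel|² = 41
v_rel×d = (-4)·(9) − (5)·(-7) = -1
since m = R²·41 − (-1)²:  R² = (1 + 2008) / 41 = 49
R = √49 = 7  ⇒  r_B = 7 − 1 = 6

rB=6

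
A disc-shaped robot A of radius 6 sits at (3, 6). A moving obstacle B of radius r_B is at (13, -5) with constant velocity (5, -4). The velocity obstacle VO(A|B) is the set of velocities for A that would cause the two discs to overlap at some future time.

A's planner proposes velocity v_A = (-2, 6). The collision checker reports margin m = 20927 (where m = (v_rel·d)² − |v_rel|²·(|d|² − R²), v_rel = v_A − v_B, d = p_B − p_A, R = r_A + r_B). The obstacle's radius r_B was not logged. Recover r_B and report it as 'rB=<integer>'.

m = 20927
d = (10, -11);  v_rel = (-7, 10),  |v_rel|² = 149
v_rel×d = (-7)·(-11) − (10)·(10) = -23
since m = R²·149 − (-23)²:  R² = (529 + 20927) / 149 = 144
R = √144 = 12  ⇒  r_B = 12 − 6 = 6

rB=6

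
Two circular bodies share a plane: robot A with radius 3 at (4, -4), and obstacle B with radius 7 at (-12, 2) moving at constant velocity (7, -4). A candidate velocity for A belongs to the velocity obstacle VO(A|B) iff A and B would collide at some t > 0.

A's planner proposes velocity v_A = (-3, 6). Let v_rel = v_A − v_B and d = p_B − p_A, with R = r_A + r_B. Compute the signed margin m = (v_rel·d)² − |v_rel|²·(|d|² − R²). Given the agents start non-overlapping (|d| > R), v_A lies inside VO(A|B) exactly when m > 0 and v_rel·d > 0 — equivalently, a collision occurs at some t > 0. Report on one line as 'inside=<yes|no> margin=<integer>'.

d = (-16, 6),  |d|² = 292;  R = 3+7 = 10,  c = 292−10² = 192
v_rel = (-10, 10),  |v_rel|² = 200;  v_rel·d = (-10)·(-16) + (10)·(6) = 220
200·t² − 440·t + 192 = 0  ⇒  m = 220² − 200·192 = 10000
m = 10000 > 0,  v_rel·d = 220 > 0  ⇒  inside

inside=yes margin=10000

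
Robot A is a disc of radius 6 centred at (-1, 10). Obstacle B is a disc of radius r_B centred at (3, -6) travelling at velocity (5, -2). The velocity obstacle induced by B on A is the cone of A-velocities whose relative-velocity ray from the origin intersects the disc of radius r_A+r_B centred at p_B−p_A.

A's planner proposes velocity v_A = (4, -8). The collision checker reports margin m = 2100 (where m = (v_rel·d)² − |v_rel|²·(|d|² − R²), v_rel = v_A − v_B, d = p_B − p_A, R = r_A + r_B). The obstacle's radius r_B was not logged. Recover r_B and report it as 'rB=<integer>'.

m = 2100
d = (4, -16);  v_rel = (-1, -6),  |v_rel|² = 37
v_rel×d = (-1)·(-16) − (-6)·(4) = 40
since m = R²·37 − 40²:  R² = (1600 + 2100) / 37 = 100
R = √100 = 10  ⇒  r_B = 10 − 6 = 4

rB=4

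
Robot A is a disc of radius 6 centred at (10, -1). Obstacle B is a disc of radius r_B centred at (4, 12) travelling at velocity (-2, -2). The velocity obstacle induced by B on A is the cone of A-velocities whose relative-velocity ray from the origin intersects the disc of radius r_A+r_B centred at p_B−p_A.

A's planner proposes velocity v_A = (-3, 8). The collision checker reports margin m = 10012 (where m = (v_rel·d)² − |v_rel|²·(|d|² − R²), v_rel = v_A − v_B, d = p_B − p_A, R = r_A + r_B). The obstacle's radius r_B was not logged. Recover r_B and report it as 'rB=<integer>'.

m = 10012
d = (-6, 13);  v_rel = (-1, 10),  |v_rel|² = 101
v_rel×d = (-1)·(13) − (10)·(-6) = 47
since m = R²·101 − 47²:  R² = (2209 + 10012) / 101 = 121
R = √121 = 11  ⇒  r_B = 11 − 6 = 5

rB=5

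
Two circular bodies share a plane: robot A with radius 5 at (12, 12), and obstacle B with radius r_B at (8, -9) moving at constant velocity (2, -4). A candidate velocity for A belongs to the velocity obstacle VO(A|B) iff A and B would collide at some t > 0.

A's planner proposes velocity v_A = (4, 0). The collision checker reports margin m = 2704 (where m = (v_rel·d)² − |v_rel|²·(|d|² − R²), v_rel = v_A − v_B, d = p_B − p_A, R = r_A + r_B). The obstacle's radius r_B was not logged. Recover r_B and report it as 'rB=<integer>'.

m = 2704
d = (-4, -21);  v_rel = (2, 4),  |v_rel|² = 20
v_rel×d = (2)·(-21) − (4)·(-4) = -26
since m = R²·20 − (-26)²:  R² = (676 + 2704) / 20 = 169
R = √169 = 13  ⇒  r_B = 13 − 5 = 8

rB=8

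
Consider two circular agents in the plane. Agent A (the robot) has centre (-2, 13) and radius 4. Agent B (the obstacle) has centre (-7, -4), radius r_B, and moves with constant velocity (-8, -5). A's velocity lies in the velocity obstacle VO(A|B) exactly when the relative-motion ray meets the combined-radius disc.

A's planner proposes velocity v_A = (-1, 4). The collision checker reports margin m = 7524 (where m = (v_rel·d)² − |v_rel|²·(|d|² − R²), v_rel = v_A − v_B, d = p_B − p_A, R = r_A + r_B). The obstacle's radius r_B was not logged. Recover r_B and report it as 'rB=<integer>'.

m = 7524
d = (-5, -17);  v_rel = (7, 9),  |v_rel|² = 130
v_rel×d = (7)·(-17) − (9)·(-5) = -74
since m = R²·130 − (-74)²:  R² = (5476 + 7524) / 130 = 100
R = √100 = 10  ⇒  r_B = 10 − 4 = 6

rB=6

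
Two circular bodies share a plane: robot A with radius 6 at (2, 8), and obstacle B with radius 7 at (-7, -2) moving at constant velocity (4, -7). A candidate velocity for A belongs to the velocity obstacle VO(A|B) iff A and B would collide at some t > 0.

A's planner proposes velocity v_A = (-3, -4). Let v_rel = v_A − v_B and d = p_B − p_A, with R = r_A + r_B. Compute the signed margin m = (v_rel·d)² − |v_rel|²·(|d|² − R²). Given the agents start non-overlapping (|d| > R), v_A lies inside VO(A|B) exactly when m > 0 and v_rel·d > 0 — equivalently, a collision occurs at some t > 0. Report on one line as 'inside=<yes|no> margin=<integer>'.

d = (-9, -10),  |d|² = 181;  R = 6+7 = 13,  c = 181−13² = 12
v_rel = (-7, 3),  |v_rel|² = 58;  v_rel·d = (-7)·(-9) + (3)·(-10) = 33
58·t² − 66·t + 12 = 0  ⇒  m = 33² − 58·12 = 393
m = 393 > 0,  v_rel·d = 33 > 0  ⇒  inside

inside=yes margin=393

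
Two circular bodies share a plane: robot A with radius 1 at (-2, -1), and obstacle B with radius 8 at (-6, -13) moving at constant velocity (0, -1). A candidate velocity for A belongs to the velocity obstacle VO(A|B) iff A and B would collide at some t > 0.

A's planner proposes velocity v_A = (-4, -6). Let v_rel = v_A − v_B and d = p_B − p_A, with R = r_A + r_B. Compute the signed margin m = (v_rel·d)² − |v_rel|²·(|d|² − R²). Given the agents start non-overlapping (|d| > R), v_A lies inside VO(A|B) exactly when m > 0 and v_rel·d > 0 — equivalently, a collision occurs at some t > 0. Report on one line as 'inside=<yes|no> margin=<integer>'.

d = (-4, -12),  |d|² = 160;  R = 1+8 = 9,  c = 160−9² = 79
v_rel = (-4, -5),  |v_rel|² = 41;  v_rel·d = (-4)·(-4) + (-5)·(-12) = 76
41·t² − 152·t + 79 = 0  ⇒  m = 76² − 41·79 = 2537
m = 2537 > 0,  v_rel·d = 76 > 0  ⇒  inside

inside=yes margin=2537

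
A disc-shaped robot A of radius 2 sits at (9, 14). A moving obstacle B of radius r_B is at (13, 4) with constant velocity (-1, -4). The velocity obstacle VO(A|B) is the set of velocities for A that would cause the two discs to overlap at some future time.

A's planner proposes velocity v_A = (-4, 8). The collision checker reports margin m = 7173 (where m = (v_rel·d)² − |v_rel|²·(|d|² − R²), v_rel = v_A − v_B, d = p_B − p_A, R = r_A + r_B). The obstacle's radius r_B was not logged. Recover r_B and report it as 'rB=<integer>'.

m = 7173
d = (4, -10);  v_rel = (-3, 12),  |v_rel|² = 153
v_rel×d = (-3)·(-10) − (12)·(4) = -18
since m = R²·153 − (-18)²:  R² = (324 + 7173) / 153 = 49
R = √49 = 7  ⇒  r_B = 7 − 2 = 5

rB=5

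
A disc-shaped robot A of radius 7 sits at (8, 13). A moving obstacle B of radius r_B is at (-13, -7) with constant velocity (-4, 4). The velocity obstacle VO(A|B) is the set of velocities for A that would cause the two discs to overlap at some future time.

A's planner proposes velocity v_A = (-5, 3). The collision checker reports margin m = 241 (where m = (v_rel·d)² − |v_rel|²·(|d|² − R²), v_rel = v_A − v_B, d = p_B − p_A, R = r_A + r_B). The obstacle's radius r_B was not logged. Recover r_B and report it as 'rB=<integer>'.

m = 241
d = (-21, -20);  v_rel = (-1, -1),  |v_rel|² = 2
v_rel×d = (-1)·(-20) − (-1)·(-21) = -1
since m = R²·2 − (-1)²:  R² = (1 + 241) / 2 = 121
R = √121 = 11  ⇒  r_B = 11 − 7 = 4

rB=4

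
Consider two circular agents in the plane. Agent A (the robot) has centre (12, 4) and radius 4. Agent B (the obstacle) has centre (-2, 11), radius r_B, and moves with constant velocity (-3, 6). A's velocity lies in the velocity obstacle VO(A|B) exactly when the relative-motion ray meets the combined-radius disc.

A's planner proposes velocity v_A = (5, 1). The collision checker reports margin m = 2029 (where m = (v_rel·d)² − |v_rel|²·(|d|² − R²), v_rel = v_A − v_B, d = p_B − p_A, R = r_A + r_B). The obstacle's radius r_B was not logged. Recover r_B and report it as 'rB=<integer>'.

m = 2029
d = (-14, 7);  v_rel = (8, -5),  |v_rel|² = 89
v_rel×d = (8)·(7) − (-5)·(-14) = -14
since m = R²·89 − (-14)²:  R² = (196 + 2029) / 89 = 25
R = √25 = 5  ⇒  r_B = 5 − 4 = 1

rB=1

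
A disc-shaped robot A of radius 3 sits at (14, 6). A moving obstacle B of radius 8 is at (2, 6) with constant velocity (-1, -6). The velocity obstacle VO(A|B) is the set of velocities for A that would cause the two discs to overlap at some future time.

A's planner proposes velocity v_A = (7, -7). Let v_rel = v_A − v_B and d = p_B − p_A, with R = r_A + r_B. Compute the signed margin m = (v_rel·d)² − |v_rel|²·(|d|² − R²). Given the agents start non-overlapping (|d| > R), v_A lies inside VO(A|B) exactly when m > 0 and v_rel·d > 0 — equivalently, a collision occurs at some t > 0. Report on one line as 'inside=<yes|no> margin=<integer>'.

d = (-12, 0),  |d|² = 144;  R = 3+8 = 11,  c = 144−11² = 23
v_rel = (8, -1),  |v_rel|² = 65;  v_rel·d = (8)·(-12) + (-1)·(0) = -96
65·t² + 192·t + 23 = 0  ⇒  m = (-96)² − 65·23 = 7721
m = 7721 > 0,  v_rel·d = -96 < 0  ⇒  outside

inside=no margin=7721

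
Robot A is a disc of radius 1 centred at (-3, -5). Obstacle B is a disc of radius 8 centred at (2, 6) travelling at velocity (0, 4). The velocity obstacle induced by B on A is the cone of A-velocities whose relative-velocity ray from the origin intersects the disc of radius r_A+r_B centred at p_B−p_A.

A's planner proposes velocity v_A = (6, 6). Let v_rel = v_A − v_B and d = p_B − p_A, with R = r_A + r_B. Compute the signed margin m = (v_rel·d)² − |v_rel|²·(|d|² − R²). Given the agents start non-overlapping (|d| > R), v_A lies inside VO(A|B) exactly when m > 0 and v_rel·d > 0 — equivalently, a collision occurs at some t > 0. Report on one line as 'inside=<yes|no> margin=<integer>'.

d = (5, 11),  |d|² = 146;  R = 1+8 = 9,  c = 146−9² = 65
v_rel = (6, 2),  |v_rel|² = 40;  v_rel·d = (6)·(5) + (2)·(11) = 52
40·t² − 104·t + 65 = 0  ⇒  m = 52² − 40·65 = 104
m = 104 > 0,  v_rel·d = 52 > 0  ⇒  inside

inside=yes margin=104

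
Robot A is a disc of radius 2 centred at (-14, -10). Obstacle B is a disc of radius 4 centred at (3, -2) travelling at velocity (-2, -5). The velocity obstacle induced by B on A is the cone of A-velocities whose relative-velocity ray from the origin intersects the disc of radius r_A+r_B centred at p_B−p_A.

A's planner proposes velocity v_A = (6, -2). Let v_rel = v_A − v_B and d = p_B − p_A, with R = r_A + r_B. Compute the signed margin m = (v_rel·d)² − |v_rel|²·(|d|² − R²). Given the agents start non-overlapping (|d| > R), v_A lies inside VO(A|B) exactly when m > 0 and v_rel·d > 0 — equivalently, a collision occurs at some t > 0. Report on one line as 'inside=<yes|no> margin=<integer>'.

d = (17, 8),  |d|² = 353;  R = 2+4 = 6,  c = 353−6² = 317
v_rel = (8, 3),  |v_rel|² = 73;  v_rel·d = (8)·(17) + (3)·(8) = 160
73·t² − 320·t + 317 = 0  ⇒  m = 160² − 73·317 = 2459
m = 2459 > 0,  v_rel·d = 160 > 0  ⇒  inside

inside=yes margin=2459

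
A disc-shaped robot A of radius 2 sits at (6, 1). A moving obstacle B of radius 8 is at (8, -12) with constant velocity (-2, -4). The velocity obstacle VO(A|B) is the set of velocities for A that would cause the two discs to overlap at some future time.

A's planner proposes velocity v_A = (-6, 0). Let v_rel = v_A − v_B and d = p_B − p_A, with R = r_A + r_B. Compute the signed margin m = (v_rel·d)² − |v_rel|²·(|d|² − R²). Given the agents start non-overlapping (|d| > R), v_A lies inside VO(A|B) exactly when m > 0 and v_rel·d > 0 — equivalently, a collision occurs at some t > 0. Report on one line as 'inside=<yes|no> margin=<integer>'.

d = (2, -13),  |d|² = 173;  R = 2+8 = 10,  c = 173−10² = 73
v_rel = (-4, 4),  |v_rel|² = 32;  v_rel·d = (-4)·(2) + (4)·(-13) = -60
32·t² + 120·t + 73 = 0  ⇒  m = (-60)² − 32·73 = 1264
m = 1264 > 0,  v_rel·d = -60 < 0  ⇒  outside

inside=no margin=1264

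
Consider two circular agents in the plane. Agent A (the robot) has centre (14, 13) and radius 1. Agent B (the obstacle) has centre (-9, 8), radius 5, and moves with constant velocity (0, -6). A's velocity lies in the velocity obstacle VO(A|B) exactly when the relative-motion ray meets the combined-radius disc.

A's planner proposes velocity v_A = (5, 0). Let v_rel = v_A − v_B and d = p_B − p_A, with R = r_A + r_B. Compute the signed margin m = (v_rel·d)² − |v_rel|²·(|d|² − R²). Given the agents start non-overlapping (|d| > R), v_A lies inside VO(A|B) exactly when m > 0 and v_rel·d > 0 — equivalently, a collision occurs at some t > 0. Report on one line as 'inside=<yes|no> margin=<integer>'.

d = (-23, -5),  |d|² = 554;  R = 1+5 = 6,  c = 554−6² = 518
v_rel = (5, 6),  |v_rel|² = 61;  v_rel·d = (5)·(-23) + (6)·(-5) = -145
61·t² + 290·t + 518 = 0  ⇒  m = (-145)² − 61·518 = -10573
m = -10573 < 0,  v_rel·d = -145 < 0  ⇒  outside

inside=no margin=-10573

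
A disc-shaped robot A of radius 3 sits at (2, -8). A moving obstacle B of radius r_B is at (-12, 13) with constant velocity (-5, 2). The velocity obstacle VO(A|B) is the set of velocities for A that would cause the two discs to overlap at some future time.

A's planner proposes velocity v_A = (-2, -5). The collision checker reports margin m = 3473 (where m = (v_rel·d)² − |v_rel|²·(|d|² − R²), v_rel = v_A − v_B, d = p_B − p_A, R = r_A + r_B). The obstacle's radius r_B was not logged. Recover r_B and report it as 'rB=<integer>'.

m = 3473
d = (-14, 21);  v_rel = (3, -7),  |v_rel|² = 58
v_rel×d = (3)·(21) − (-7)·(-14) = -35
since m = R²·58 − (-35)²:  R² = (1225 + 3473) / 58 = 81
R = √81 = 9  ⇒  r_B = 9 − 3 = 6

rB=6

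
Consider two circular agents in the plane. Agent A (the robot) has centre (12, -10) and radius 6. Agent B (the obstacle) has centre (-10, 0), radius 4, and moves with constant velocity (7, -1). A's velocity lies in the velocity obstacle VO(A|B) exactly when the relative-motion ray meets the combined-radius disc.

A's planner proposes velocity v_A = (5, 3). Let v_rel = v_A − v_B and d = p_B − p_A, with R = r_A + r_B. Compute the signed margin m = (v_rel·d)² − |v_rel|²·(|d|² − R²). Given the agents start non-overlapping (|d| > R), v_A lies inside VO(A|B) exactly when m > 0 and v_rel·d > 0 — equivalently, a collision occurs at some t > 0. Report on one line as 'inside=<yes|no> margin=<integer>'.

d = (-22, 10),  |d|² = 584;  R = 6+4 = 10,  c = 584−10² = 484
v_rel = (-2, 4),  |v_rel|² = 20;  v_rel·d = (-2)·(-22) + (4)·(10) = 84
20·t² − 168·t + 484 = 0  ⇒  m = 84² − 20·484 = -2624
m = -2624 < 0,  v_rel·d = 84 > 0  ⇒  outside

inside=no margin=-2624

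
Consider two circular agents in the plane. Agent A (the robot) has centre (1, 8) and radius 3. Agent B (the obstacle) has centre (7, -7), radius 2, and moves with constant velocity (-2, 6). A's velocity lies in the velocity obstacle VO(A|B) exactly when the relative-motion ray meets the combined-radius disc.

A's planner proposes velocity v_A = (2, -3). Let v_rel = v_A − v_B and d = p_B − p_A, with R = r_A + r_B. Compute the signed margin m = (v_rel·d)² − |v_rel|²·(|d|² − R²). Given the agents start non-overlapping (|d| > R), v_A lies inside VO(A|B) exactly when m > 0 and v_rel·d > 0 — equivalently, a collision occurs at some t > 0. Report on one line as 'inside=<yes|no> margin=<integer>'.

d = (6, -15),  |d|² = 261;  R = 3+2 = 5,  c = 261−5² = 236
v_rel = (4, -9),  |v_rel|² = 97;  v_rel·d = (4)·(6) + (-9)·(-15) = 159
97·t² − 318·t + 236 = 0  ⇒  m = 159² − 97·236 = 2389
m = 2389 > 0,  v_rel·d = 159 > 0  ⇒  inside

inside=yes margin=2389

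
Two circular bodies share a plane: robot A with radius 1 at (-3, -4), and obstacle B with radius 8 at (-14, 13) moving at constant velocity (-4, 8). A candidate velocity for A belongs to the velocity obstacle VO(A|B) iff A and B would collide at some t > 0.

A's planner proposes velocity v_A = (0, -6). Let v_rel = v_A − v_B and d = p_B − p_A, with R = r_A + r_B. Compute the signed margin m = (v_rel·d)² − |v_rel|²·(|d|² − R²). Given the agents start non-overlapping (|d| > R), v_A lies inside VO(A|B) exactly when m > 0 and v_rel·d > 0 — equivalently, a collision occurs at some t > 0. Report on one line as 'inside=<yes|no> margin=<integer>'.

d = (-11, 17),  |d|² = 410;  R = 1+8 = 9,  c = 410−9² = 329
v_rel = (4, -14),  |v_rel|² = 212;  v_rel·d = (4)·(-11) + (-14)·(17) = -282
212·t² + 564·t + 329 = 0  ⇒  m = (-282)² − 212·329 = 9776
m = 9776 > 0,  v_rel·d = -282 < 0  ⇒  outside

inside=no margin=9776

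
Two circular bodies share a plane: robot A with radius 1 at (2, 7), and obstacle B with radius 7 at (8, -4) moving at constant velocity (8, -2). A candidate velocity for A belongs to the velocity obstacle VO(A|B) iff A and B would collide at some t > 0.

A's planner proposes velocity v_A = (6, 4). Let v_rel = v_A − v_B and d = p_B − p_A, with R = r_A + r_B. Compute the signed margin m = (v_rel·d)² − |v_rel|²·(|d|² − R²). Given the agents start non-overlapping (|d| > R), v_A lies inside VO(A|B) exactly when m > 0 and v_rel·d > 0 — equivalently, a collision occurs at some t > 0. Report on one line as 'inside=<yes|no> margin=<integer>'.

d = (6, -11),  |d|² = 157;  R = 1+7 = 8,  c = 157−8² = 93
v_rel = (-2, 6),  |v_rel|² = 40;  v_rel·d = (-2)·(6) + (6)·(-11) = -78
40·t² + 156·t + 93 = 0  ⇒  m = (-78)² − 40·93 = 2364
m = 2364 > 0,  v_rel·d = -78 < 0  ⇒  outside

inside=no margin=2364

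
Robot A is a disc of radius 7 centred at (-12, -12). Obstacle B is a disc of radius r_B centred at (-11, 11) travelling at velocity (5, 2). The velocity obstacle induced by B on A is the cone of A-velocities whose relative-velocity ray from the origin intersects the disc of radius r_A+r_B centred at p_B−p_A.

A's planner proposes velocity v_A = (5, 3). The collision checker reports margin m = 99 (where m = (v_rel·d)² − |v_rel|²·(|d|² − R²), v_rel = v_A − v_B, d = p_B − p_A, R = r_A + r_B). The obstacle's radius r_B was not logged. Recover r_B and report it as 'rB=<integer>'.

m = 99
d = (1, 23);  v_rel = (0, 1),  |v_rel|² = 1
v_rel×d = (0)·(23) − (1)·(1) = -1
since m = R²·1 − (-1)²:  R² = (1 + 99) / 1 = 100
R = √100 = 10  ⇒  r_B = 10 − 7 = 3

rB=3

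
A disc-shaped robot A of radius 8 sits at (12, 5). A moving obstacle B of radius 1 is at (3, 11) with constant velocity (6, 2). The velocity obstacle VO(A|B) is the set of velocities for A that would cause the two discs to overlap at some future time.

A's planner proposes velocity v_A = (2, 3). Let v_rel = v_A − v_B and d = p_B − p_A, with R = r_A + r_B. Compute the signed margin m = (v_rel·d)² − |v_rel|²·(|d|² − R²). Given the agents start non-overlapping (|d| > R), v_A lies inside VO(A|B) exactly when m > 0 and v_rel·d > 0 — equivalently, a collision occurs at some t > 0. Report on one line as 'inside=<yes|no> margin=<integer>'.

d = (-9, 6),  |d|² = 117;  R = 8+1 = 9,  c = 117−9² = 36
v_rel = (-4, 1),  |v_rel|² = 17;  v_rel·d = (-4)·(-9) + (1)·(6) = 42
17·t² − 84·t + 36 = 0  ⇒  m = 42² − 17·36 = 1152
m = 1152 > 0,  v_rel·d = 42 > 0  ⇒  inside

inside=yes margin=1152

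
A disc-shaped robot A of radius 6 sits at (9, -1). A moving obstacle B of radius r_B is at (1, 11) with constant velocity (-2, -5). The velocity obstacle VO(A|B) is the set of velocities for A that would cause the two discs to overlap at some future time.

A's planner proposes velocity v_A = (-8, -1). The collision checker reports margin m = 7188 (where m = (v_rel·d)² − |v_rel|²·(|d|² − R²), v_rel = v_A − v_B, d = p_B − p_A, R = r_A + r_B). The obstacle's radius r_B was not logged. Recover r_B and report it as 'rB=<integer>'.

m = 7188
d = (-8, 12);  v_rel = (-6, 4),  |v_rel|² = 52
v_rel×d = (-6)·(12) − (4)·(-8) = -40
since m = R²·52 − (-40)²:  R² = (1600 + 7188) / 52 = 169
R = √169 = 13  ⇒  r_B = 13 − 6 = 7

rB=7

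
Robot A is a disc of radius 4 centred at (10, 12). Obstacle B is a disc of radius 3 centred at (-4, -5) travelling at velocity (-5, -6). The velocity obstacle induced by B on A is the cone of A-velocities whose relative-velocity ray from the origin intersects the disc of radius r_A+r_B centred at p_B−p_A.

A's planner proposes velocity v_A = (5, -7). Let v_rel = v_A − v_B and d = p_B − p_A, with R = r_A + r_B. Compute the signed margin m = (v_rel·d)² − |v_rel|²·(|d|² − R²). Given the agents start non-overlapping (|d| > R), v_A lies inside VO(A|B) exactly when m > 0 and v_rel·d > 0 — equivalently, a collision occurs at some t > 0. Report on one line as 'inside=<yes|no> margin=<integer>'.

d = (-14, -17),  |d|² = 485;  R = 4+3 = 7,  c = 485−7² = 436
v_rel = (10, -1),  |v_rel|² = 101;  v_rel·d = (10)·(-14) + (-1)·(-17) = -123
101·t² + 246·t + 436 = 0  ⇒  m = (-123)² − 101·436 = -28907
m = -28907 < 0,  v_rel·d = -123 < 0  ⇒  outside

inside=no margin=-28907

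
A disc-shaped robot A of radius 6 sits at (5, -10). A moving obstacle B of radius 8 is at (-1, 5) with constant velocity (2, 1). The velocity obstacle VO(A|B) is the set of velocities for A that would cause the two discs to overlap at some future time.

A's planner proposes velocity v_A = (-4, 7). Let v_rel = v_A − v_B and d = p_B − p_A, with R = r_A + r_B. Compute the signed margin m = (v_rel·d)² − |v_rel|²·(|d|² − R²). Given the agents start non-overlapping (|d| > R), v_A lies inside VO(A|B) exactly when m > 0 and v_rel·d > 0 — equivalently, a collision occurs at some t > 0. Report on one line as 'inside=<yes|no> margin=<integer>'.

d = (-6, 15),  |d|² = 261;  R = 6+8 = 14,  c = 261−14² = 65
v_rel = (-6, 6),  |v_rel|² = 72;  v_rel·d = (-6)·(-6) + (6)·(15) = 126
72·t² − 252·t + 65 = 0  ⇒  m = 126² − 72·65 = 11196
m = 11196 > 0,  v_rel·d = 126 > 0  ⇒  inside

inside=yes margin=11196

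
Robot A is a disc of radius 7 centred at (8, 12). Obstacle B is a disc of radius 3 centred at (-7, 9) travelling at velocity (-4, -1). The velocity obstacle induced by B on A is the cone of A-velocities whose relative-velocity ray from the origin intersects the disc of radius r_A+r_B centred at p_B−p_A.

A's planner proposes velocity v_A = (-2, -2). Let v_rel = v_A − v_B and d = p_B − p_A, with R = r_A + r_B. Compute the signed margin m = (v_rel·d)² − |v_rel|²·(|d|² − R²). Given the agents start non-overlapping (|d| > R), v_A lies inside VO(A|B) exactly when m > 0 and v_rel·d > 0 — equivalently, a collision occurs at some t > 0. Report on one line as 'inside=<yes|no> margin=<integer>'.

d = (-15, -3),  |d|² = 234;  R = 7+3 = 10,  c = 234−10² = 134
v_rel = (2, -1),  |v_rel|² = 5;  v_rel·d = (2)·(-15) + (-1)·(-3) = -27
5·t² + 54·t + 134 = 0  ⇒  m = (-27)² − 5·134 = 59
m = 59 > 0,  v_rel·d = -27 < 0  ⇒  outside

inside=no margin=59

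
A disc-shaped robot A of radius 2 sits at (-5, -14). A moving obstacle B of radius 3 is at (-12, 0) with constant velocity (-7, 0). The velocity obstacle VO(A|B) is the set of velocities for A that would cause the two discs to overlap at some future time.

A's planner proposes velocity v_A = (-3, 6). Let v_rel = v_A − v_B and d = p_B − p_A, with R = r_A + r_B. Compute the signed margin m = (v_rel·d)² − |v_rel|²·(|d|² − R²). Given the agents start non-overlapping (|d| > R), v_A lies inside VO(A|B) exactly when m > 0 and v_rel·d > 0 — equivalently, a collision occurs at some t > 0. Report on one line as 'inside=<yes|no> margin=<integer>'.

d = (-7, 14),  |d|² = 245;  R = 2+3 = 5,  c = 245−5² = 220
v_rel = (4, 6),  |v_rel|² = 52;  v_rel·d = (4)·(-7) + (6)·(14) = 56
52·t² − 112·t + 220 = 0  ⇒  m = 56² − 52·220 = -8304
m = -8304 < 0,  v_rel·d = 56 > 0  ⇒  outside

inside=no margin=-8304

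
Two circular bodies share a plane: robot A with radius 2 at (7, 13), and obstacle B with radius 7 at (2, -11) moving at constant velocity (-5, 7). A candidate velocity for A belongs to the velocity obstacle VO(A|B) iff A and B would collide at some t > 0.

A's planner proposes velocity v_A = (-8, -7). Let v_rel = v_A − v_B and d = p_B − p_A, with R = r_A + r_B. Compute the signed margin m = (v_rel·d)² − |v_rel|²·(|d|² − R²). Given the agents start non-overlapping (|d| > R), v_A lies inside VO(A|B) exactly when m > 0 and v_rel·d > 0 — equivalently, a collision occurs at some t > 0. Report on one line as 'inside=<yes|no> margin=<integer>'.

d = (-5, -24),  |d|² = 601;  R = 2+7 = 9,  c = 601−9² = 520
v_rel = (-3, -14),  |v_rel|² = 205;  v_rel·d = (-3)·(-5) + (-14)·(-24) = 351
205·t² − 702·t + 520 = 0  ⇒  m = 351² − 205·520 = 16601
m = 16601 > 0,  v_rel·d = 351 > 0  ⇒  inside

inside=yes margin=16601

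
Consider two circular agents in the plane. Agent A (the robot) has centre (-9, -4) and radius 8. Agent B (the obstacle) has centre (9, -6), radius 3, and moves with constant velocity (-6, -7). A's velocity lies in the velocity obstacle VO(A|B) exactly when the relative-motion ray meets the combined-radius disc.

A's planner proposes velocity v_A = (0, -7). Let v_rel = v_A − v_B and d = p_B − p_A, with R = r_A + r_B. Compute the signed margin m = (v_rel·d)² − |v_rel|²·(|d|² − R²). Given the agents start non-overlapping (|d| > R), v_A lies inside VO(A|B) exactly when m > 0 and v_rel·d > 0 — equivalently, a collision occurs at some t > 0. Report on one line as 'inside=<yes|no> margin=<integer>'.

d = (18, -2),  |d|² = 328;  R = 8+3 = 11,  c = 328−11² = 207
v_rel = (6, 0),  |v_rel|² = 36;  v_rel·d = (6)·(18) + (0)·(-2) = 108
36·t² − 216·t + 207 = 0  ⇒  m = 108² − 36·207 = 4212
m = 4212 > 0,  v_rel·d = 108 > 0  ⇒  inside

inside=yes margin=4212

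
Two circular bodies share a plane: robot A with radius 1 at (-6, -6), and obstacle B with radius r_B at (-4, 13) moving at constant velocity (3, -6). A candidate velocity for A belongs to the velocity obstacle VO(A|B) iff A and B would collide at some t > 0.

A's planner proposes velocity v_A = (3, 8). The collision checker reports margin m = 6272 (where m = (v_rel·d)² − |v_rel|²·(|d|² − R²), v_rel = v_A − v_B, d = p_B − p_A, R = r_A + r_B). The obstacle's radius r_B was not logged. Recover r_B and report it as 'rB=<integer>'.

m = 6272
d = (2, 19);  v_rel = (0, 14),  |v_rel|² = 196
v_rel×d = (0)·(19) − (14)·(2) = -28
since m = R²·196 − (-28)²:  R² = (784 + 6272) / 196 = 36
R = √36 = 6  ⇒  r_B = 6 − 1 = 5

rB=5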